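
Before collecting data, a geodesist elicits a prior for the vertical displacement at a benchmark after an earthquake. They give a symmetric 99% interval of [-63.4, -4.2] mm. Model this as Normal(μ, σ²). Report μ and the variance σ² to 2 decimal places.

μ = -33.80, σ² = 132.05

A symmetric 99% interval runs μ ± z·σ with z = 2.576.
Half-width = 29.6, so σ = 29.6/2.576 = 11.491 and σ² = 132.05.
μ is the interval midpoint, -33.80.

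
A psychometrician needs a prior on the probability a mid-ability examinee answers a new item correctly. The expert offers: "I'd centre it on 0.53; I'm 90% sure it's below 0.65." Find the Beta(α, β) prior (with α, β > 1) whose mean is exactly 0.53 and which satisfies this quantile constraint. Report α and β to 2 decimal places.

α ≈ 14.76, β ≈ 13.09

With mean 0.53 fixed, write α = 0.53s, β = 0.47s where s = α+β.
Need P(θ < 0.65) = 0.9 under Beta(0.53s, 0.47s). Normal approximation: (q−m)/√(m(1−m)/s) ≈ z_{0.9} = 1.28, so s ≈ 0.53·0.47·(1.28)²/(0.65−0.53)² = 28.4.
At s = 28.4: P(θ<0.65) ≈ 0.902. Adjusting to match 0.9 gives s ≈ 27.84.
So α = 0.53·27.84 ≈ 14.76, β = 0.47·27.84 ≈ 13.09.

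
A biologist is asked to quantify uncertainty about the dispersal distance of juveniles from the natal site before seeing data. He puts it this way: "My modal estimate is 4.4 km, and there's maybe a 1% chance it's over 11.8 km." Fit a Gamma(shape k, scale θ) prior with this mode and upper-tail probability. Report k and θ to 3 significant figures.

k ≈ 5.75, θ ≈ 0.927

Gamma(k,θ) with k>1 has mode (k−1)θ, so θ = 4.4/(k−1).
Need P(X < 11.8) = 0.99 with θ tied to k this way. Start at k = 2, θ = 4.4: P(X<11.8) ≈ 0.748.
Too low — raise k to concentrate. Iterating converges to k ≈ 5.75.
Then θ = 4.4/(5.75−1) ≈ 0.927.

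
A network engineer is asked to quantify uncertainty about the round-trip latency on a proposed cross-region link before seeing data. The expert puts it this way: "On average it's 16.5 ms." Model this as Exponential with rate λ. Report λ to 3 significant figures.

λ ≈ 0.0606

Exponential mean = 1/λ, so λ = 1/16.5 = 0.0606.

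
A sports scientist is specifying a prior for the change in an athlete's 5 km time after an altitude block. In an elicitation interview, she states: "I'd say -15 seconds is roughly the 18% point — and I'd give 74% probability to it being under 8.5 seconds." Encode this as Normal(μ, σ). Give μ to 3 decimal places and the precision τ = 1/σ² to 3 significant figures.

μ = -1.199, τ = 0.0044

The p-quantile of Normal(μ,σ) is μ + z_p·σ, with z_{0.18} = -0.9154 and z_{0.74} = 0.6433.
Eliminate σ: μ = (z₂·x₁ − z₁·x₂)/(z₂ − z₁) = (0.6433·-15 − (-0.9154)·8.5)/1.559 = -1.199.
Then σ = (x₂ − x₁)/(z₂ − z₁) = (8.5 − -15)/1.559 = 15.077.
Precision τ = 1/σ² = 1/15.08² = 0.0044.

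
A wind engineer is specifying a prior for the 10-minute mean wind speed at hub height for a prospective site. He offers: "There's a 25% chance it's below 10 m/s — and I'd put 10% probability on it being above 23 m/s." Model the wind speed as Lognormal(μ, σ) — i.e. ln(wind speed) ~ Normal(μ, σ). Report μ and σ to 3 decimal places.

μ ≈ 2.590, σ ≈ 0.426

If T ~ Lognormal(μ,σ) then ln T ~ Normal(μ,σ), so the p-quantile of ln T is μ + z_p·σ.
ln(10) = 2.303 and ln(23) = 3.135; z_{0.25} = -0.6745, z_{0.9} = 1.282.
σ = (3.135 − 2.303)/(1.282 − (-0.6745)) = 0.426.
μ = 2.303 − (-0.6745)·0.426 = 2.590.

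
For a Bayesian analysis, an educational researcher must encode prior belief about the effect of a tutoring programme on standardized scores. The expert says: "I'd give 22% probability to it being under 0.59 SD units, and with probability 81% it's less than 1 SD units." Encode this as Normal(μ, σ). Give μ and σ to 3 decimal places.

μ = 0.782, σ = 0.248

The p-quantile of Normal(μ,σ) is μ + z_p·σ, with z_{0.22} = -0.7722 and z_{0.81} = 0.8779.
Eliminate σ: μ = (z₂·x₁ − z₁·x₂)/(z₂ − z₁) = (0.8779·0.59 − (-0.7722)·1)/1.65 = 0.782.
Then σ = (x₂ − x₁)/(z₂ − z₁) = (1 − 0.59)/1.65 = 0.248.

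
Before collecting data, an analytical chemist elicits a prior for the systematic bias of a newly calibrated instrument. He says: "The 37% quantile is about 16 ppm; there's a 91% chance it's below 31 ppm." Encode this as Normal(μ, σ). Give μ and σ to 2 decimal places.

μ = 18.98, σ = 8.97

The p-quantile of Normal(μ,σ) is μ + z_p·σ, with z_{0.37} = -0.3319 and z_{0.91} = 1.341.
Eliminate σ: μ = (z₂·x₁ − z₁·x₂)/(z₂ − z₁) = (1.341·16 − (-0.3319)·31)/1.673 = 18.98.
Then σ = (x₂ − x₁)/(z₂ − z₁) = (31 − 16)/1.673 = 8.97.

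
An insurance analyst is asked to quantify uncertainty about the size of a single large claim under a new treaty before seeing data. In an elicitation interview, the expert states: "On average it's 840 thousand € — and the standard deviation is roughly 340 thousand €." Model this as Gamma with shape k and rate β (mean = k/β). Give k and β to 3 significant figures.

For Gamma(k, rate β): mean = k/β, variance = k/β², so CV = 1/√k.
CV = SD/mean = 340/840 = 0.4048, hence k = 1/CV² = 6.1.
Then β = k/mean = 6.1/840 = 0.00727.

k ≈ 6.1, β ≈ 0.00727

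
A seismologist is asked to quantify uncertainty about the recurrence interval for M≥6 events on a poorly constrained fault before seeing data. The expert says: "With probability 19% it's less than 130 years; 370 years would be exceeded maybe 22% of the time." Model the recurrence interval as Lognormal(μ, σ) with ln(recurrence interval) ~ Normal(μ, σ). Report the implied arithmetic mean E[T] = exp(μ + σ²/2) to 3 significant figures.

E[T] ≈ 277 years

If T ~ Lognormal(μ,σ) then ln T ~ Normal(μ,σ), so the p-quantile of ln T is μ + z_p·σ.
ln(130) = 4.868 and ln(370) = 5.914; z_{0.19} = -0.8779, z_{0.78} = 0.7722.
σ = (5.914 − 4.868)/(0.7722 − (-0.8779)) = 0.634.
μ = 4.868 − (-0.8779)·0.634 = 5.424.
E[T] = exp(μ + σ²/2) = exp(5.424 + 0.2009) = 277 years.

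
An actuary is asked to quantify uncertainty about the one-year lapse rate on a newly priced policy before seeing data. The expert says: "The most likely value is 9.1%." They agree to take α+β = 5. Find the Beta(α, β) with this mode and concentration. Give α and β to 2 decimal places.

α = 1.27, β = 3.73

For α,β > 1 the Beta mode is (α−1)/(α+β−2). With α+β = 5, the mode is (α−1)/3.
Set (α−1)/3 = 0.091 → α = 1 + 0.091·3 = 1.27.
β = 5 − α = 3.73.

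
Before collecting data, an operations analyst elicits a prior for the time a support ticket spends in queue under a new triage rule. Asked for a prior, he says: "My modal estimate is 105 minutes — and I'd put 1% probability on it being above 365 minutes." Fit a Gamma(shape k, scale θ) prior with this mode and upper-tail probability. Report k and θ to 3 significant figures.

Gamma(k,θ) with k>1 has mode (k−1)θ, so θ = 105/(k−1).
Need P(X < 365) = 0.99 with θ tied to k this way. Start at k = 2, θ = 105: P(X<365) ≈ 0.862.
Too low — raise k to concentrate. Iterating converges to k ≈ 3.8.
Then θ = 105/(3.8−1) ≈ 37.6.

k ≈ 3.8, θ ≈ 37.6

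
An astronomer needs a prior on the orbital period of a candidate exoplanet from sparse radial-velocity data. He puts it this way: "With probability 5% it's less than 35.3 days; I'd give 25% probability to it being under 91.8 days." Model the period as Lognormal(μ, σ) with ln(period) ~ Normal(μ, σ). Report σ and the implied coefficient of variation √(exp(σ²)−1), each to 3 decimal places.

σ ≈ 0.985, CV ≈ 1.280

If T ~ Lognormal(μ,σ) then ln T ~ Normal(μ,σ), so the p-quantile of ln T is μ + z_p·σ.
ln(35.3) = 3.564 and ln(91.8) = 4.52; z_{0.05} = -1.645, z_{0.25} = -0.6745.
σ = (4.52 − 3.564)/(-0.6745 − (-1.645)) = 0.985.
μ = 3.564 − (-1.645)·0.985 = 5.184.
CV = √(exp(σ²)−1) = √(exp(0.9701)−1) = 1.280.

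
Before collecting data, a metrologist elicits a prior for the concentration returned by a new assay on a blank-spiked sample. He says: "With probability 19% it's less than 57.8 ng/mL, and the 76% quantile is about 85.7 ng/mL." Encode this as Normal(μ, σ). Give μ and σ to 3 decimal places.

For Normal(μ,σ), the p-quantile is μ + z_p·σ. Here z_{0.19} = -0.8779, z_{0.76} = 0.7063.
So 57.8 = μ − 0.8779σ and 85.7 = μ + 0.7063σ.
Subtracting: σ = (85.7 − 57.8)/(0.7063 − (-0.8779)) = 17.611.
Then μ = 57.8 − (-0.8779)·17.611 = 73.261.

μ = 73.261, σ = 17.611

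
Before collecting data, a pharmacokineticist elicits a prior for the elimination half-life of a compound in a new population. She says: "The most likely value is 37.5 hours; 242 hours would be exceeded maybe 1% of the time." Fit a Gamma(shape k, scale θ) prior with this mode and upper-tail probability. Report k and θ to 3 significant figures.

k ≈ 2.04, θ ≈ 36

Gamma(k,θ) with k>1 has mode (k−1)θ, so θ = 37.5/(k−1).
Need P(X < 242) = 0.99 with θ tied to k this way. Start at k = 2, θ = 37.5: P(X<242) ≈ 0.988.
Too low — raise k to concentrate. Iterating converges to k ≈ 2.04.
Then θ = 37.5/(2.04−1) ≈ 36.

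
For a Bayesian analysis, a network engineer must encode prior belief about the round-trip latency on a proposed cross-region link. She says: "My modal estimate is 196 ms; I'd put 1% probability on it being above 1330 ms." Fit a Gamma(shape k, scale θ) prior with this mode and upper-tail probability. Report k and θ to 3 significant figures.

k ≈ 1.97, θ ≈ 202

Gamma(k,θ) with k>1 has mode (k−1)θ, so θ = 196/(k−1).
Need P(X < 1330) = 0.99 with θ tied to k this way. Start at k = 2, θ = 196: P(X<1330) ≈ 0.991.
Too high — lower k to spread out. Iterating converges to k ≈ 1.97.
Then θ = 196/(1.97−1) ≈ 202.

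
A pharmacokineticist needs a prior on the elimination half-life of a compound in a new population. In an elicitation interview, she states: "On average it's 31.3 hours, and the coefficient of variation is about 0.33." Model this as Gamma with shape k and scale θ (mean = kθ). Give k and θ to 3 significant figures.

k ≈ 9.18, θ ≈ 3.41

For Gamma(k, scale θ): mean = kθ, variance = kθ², so CV = 1/√k.
CV = 0.33, hence k = 1/CV² = 9.18.
Then θ = mean/k = 31.3/9.18 = 3.41.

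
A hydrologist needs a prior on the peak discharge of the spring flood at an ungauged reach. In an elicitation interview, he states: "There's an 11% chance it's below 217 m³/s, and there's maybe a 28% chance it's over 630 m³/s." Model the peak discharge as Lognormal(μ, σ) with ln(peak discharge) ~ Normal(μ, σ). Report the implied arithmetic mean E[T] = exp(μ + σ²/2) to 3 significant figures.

If T ~ Lognormal(μ,σ) then ln T ~ Normal(μ,σ), so the p-quantile of ln T is μ + z_p·σ.
ln(217) = 5.38 and ln(630) = 6.446; z_{0.11} = -1.227, z_{0.72} = 0.5828.
σ = (6.446 − 5.38)/(0.5828 − (-1.227)) = 0.589.
μ = 5.38 − (-1.227)·0.589 = 6.102.
E[T] = exp(μ + σ²/2) = exp(6.102 + 0.1735) = 532 m³/s.

E[T] ≈ 532 m³/s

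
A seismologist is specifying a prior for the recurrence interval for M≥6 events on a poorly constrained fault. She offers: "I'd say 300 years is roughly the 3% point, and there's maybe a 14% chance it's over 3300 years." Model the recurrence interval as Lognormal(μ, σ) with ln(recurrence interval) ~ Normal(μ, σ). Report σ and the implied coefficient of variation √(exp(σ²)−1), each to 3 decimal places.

σ ≈ 0.810, CV ≈ 0.963

If T ~ Lognormal(μ,σ) then ln T ~ Normal(μ,σ), so the p-quantile of ln T is μ + z_p·σ.
ln(300) = 5.704 and ln(3300) = 8.102; z_{0.03} = -1.881, z_{0.86} = 1.08.
σ = (8.102 − 5.704)/(1.08 − (-1.881)) = 0.810.
μ = 5.704 − (-1.881)·0.810 = 7.227.
CV = √(exp(σ²)−1) = √(exp(0.6558)−1) = 0.963.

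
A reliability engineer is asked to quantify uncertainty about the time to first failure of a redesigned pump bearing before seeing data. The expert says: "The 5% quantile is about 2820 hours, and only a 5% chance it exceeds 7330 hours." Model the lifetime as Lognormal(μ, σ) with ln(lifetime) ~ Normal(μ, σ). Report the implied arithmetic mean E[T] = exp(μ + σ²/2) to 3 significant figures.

If T ~ Lognormal(μ,σ) then ln T ~ Normal(μ,σ), so the p-quantile of ln T is μ + z_p·σ.
ln(2820) = 7.944 and ln(7330) = 8.9; z_{0.05} = -1.645, z_{0.95} = 1.645.
σ = (8.9 − 7.944)/(1.645 − (-1.645)) = 0.290.
μ = 7.944 − (-1.645)·0.290 = 8.422.
E[T] = exp(μ + σ²/2) = exp(8.422 + 0.0422) = 4740 hours.

E[T] ≈ 4740 hours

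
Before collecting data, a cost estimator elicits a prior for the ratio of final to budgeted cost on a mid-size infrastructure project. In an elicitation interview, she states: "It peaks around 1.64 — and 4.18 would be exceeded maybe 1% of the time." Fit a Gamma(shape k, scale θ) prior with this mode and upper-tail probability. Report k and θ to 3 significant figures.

k ≈ 6.34, θ ≈ 0.307

Gamma(k,θ) with k>1 has mode (k−1)θ, so θ = 1.64/(k−1).
Need P(X < 4.18) = 0.99 with θ tied to k this way. Start at k = 2, θ = 1.64: P(X<4.18) ≈ 0.723.
Too low — raise k to concentrate. Iterating converges to k ≈ 6.34.
Then θ = 1.64/(6.34−1) ≈ 0.307.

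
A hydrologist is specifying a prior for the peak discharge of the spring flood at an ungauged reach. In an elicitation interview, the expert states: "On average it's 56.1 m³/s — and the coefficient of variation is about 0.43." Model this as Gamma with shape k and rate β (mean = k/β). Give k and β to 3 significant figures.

k ≈ 5.41, β ≈ 0.0964

For Gamma(k, rate β): mean = k/β, variance = k/β², so CV = 1/√k.
CV = 0.43, hence k = 1/CV² = 5.41.
Then β = k/mean = 5.41/56.1 = 0.0964.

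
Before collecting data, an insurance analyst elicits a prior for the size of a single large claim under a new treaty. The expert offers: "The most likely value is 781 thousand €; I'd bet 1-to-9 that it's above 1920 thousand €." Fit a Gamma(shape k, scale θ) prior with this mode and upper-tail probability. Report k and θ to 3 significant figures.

Gamma(k,θ) with k>1 has mode (k−1)θ, so θ = 781/(k−1).
Need P(X < 1920) = 0.9 with θ tied to k this way. Start at k = 2, θ = 781: P(X<1920) ≈ 0.704.
Too low — raise k to concentrate. Iterating converges to k ≈ 3.37.
Then θ = 781/(3.37−1) ≈ 329.

k ≈ 3.37, θ ≈ 329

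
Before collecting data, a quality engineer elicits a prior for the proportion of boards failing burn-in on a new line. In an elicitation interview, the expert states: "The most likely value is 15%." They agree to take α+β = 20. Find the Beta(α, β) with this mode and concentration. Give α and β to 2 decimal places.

For α,β > 1 the Beta mode is (α−1)/(α+β−2). With α+β = 20, the mode is (α−1)/18.
Set (α−1)/18 = 0.15 → α = 1 + 0.15·18 = 3.70.
β = 20 − α = 16.30.

α = 3.70, β = 16.30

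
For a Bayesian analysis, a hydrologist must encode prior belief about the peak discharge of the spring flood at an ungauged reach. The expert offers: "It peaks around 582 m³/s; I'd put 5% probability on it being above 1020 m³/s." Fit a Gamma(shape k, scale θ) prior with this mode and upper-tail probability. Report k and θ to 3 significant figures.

Gamma(k,θ) with k>1 has mode (k−1)θ, so θ = 582/(k−1).
Need P(X < 1020) = 0.95 with θ tied to k this way. Start at k = 2, θ = 582: P(X<1020) ≈ 0.523.
Too low — raise k to concentrate. Iterating converges to k ≈ 9.86.
Then θ = 582/(9.86−1) ≈ 65.7.

k ≈ 9.86, θ ≈ 65.7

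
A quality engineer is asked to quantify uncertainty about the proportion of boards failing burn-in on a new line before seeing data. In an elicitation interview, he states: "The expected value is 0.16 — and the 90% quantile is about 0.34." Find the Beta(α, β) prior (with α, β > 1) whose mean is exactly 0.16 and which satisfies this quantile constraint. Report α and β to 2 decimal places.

With mean 0.16 fixed, write α = 0.16s, β = 0.84s where s = α+β.
Need P(θ < 0.34) = 0.9 under Beta(0.16s, 0.84s). Normal approximation: (q−m)/√(m(1−m)/s) ≈ z_{0.9} = 1.28, so s ≈ 0.16·0.84·(1.28)²/(0.34−0.16)² = 6.8.
At s = 6.8: P(θ<0.34) ≈ 0.894. Adjusting to match 0.9 gives s ≈ 7.37.
So α = 0.16·7.37 ≈ 1.18, β = 0.84·7.37 ≈ 6.19.

α ≈ 1.18, β ≈ 6.19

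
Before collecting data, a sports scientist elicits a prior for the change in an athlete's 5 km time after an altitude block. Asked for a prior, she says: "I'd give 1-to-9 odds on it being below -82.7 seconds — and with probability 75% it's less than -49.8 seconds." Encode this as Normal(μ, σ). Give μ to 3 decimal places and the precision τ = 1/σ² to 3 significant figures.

μ = -61.145, τ = 0.00353

For Normal(μ,σ), the p-quantile is μ + z_p·σ. Here z_{0.1} = -1.282, z_{0.75} = 0.6745.
So -82.7 = μ − 1.282σ and -49.8 = μ + 0.6745σ.
Subtracting: σ = (-49.8 − -82.7)/(0.6745 − (-1.282)) = 16.820.
Then μ = -82.7 − (-1.282)·16.820 = -61.145.
Precision τ = 1/σ² = 1/16.82² = 0.00353.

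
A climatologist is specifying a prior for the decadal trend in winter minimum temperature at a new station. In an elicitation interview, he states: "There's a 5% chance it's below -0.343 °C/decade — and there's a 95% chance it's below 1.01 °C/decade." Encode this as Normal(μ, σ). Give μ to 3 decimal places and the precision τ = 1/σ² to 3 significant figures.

The p-quantile of Normal(μ,σ) is μ + z_p·σ, with z_{0.05} = -1.645 and z_{0.95} = 1.645.
Eliminate σ: μ = (z₂·x₁ − z₁·x₂)/(z₂ − z₁) = (1.645·-0.343 − (-1.645)·1.01)/3.29 = 0.334.
Then σ = (x₂ − x₁)/(z₂ − z₁) = (1.01 − -0.343)/3.29 = 0.411.
Precision τ = 1/σ² = 1/0.4113² = 5.91.

μ = 0.334, τ = 5.91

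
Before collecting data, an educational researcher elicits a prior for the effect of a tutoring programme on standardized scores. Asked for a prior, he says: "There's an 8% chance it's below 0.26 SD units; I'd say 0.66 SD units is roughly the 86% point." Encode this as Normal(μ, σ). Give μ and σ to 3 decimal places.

For Normal(μ,σ), the p-quantile is μ + z_p·σ. Here z_{0.08} = -1.405, z_{0.86} = 1.08.
So 0.26 = μ − 1.405σ and 0.66 = μ + 1.08σ.
Subtracting: σ = (0.66 − 0.26)/(1.08 − (-1.405)) = 0.161.
Then μ = 0.26 − (-1.405)·0.161 = 0.486.

μ = 0.486, σ = 0.161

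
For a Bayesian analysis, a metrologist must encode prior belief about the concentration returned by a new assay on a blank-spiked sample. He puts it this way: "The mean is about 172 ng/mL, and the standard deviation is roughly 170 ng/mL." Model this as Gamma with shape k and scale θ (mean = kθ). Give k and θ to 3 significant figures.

For Gamma(k, scale θ): mean = kθ, variance = kθ², so CV = 1/√k.
CV = SD/mean = 170/172 = 0.9884, hence k = 1/CV² = 1.02.
Then θ = mean/k = 172/1.02 = 168.

k ≈ 1.02, θ ≈ 168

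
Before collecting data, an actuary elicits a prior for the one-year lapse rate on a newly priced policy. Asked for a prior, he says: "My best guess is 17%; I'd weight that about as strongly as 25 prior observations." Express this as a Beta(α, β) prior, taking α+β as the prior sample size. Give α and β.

α = 4.25, β = 20.75

Under the effective-sample-size interpretation, Beta(α, β) has prior mean α/(α+β) and prior sample size α+β.
So α+β = 25 and α/(α+β) = 0.17, giving α = 0.17·25 = 4.25 and β = 25 − 4.25 = 20.75.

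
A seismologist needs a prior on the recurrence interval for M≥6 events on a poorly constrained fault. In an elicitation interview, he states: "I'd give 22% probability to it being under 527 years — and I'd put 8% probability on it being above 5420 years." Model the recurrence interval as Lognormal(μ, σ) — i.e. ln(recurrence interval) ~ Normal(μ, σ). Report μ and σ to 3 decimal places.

μ ≈ 7.094, σ ≈ 1.070

If T ~ Lognormal(μ,σ) then ln T ~ Normal(μ,σ), so the p-quantile of ln T is μ + z_p·σ.
ln(527) = 6.267 and ln(5420) = 8.598; z_{0.22} = -0.7722, z_{0.92} = 1.405.
σ = (8.598 − 6.267)/(1.405 − (-0.7722)) = 1.070.
μ = 6.267 − (-0.7722)·1.070 = 7.094.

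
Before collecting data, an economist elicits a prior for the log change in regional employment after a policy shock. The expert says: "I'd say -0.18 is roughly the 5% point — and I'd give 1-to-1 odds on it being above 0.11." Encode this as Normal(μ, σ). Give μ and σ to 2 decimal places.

μ = 0.11, σ = 0.18

For Normal(μ,σ), the p-quantile is μ + z_p·σ. Here z_{0.05} = -1.645, z_{0.5} = 0.
So -0.18 = μ − 1.645σ and 0.11 = μ + 0σ.
Subtracting: σ = (0.11 − -0.18)/(0 − (-1.645)) = 0.18.
Then μ = -0.18 − (-1.645)·0.18 = 0.11.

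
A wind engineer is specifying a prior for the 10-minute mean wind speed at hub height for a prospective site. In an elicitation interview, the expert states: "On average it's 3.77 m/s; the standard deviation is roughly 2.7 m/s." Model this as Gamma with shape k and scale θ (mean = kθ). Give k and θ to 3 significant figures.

For Gamma(k, scale θ): mean = kθ, variance = kθ², so CV = 1/√k.
CV = SD/mean = 2.7/3.77 = 0.7162, hence k = 1/CV² = 1.95.
Then θ = mean/k = 3.77/1.95 = 1.93.

k ≈ 1.95, θ ≈ 1.93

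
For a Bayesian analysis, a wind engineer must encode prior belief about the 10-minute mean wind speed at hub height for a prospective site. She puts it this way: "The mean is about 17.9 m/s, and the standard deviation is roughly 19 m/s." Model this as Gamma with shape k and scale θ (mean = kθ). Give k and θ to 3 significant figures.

k ≈ 0.888, θ ≈ 20.2

For Gamma(k, scale θ): mean = kθ, variance = kθ², so CV = 1/√k.
CV = SD/mean = 19/17.9 = 1.061, hence k = 1/CV² = 0.888.
Then θ = mean/k = 17.9/0.888 = 20.2.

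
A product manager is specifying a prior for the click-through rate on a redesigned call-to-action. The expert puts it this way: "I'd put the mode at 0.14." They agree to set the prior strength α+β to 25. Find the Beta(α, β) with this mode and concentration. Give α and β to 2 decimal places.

α = 4.22, β = 20.78

For α,β > 1 the Beta mode is (α−1)/(α+β−2). With α+β = 25, the mode is (α−1)/23.
Set (α−1)/23 = 0.14 → α = 1 + 0.14·23 = 4.22.
β = 25 − α = 20.78.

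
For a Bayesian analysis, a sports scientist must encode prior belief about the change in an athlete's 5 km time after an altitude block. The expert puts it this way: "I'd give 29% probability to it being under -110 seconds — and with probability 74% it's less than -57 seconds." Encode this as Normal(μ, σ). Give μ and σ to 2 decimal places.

μ = -85.49, σ = 44.29

The p-quantile of Normal(μ,σ) is μ + z_p·σ, with z_{0.29} = -0.5534 and z_{0.74} = 0.6433.
Eliminate σ: μ = (z₂·x₁ − z₁·x₂)/(z₂ − z₁) = (0.6433·-110 − (-0.5534)·-57)/1.197 = -85.49.
Then σ = (x₂ − x₁)/(z₂ − z₁) = (-57 − -110)/1.197 = 44.29.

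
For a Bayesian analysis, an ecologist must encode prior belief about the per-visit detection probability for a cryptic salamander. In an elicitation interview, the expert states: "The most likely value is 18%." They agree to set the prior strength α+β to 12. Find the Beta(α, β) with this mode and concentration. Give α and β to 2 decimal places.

α = 2.80, β = 9.20

For α,β > 1 the Beta mode is (α−1)/(α+β−2). With α+β = 12, the mode is (α−1)/10.
Set (α−1)/10 = 0.18 → α = 1 + 0.18·10 = 2.80.
β = 12 − α = 9.20.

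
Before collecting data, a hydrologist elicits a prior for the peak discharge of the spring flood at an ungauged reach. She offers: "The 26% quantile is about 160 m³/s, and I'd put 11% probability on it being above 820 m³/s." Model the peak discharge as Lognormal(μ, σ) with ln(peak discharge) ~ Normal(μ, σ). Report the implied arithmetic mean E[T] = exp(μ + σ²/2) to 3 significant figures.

If T ~ Lognormal(μ,σ) then ln T ~ Normal(μ,σ), so the p-quantile of ln T is μ + z_p·σ.
ln(160) = 5.075 and ln(820) = 6.709; z_{0.26} = -0.6433, z_{0.89} = 1.227.
σ = (6.709 − 5.075)/(1.227 − (-0.6433)) = 0.874.
μ = 5.075 − (-0.6433)·0.874 = 5.637.
E[T] = exp(μ + σ²/2) = exp(5.637 + 0.3819) = 411 m³/s.

E[T] ≈ 411 m³/s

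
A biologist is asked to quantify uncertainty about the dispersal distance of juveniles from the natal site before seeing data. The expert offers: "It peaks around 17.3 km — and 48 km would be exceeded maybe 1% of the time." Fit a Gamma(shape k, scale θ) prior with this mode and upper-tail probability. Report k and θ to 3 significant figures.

Gamma(k,θ) with k>1 has mode (k−1)θ, so θ = 17.3/(k−1).
Need P(X < 48) = 0.99 with θ tied to k this way. Start at k = 2, θ = 17.3: P(X<48) ≈ 0.765.
Too low — raise k to concentrate. Iterating converges to k ≈ 5.4.
Then θ = 17.3/(5.4−1) ≈ 3.93.

k ≈ 5.4, θ ≈ 3.93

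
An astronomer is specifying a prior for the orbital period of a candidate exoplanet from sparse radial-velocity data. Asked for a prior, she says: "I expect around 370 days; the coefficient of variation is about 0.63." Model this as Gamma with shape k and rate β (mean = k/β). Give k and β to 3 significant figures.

k ≈ 2.52, β ≈ 0.00681

For Gamma(k, rate β): mean = k/β, variance = k/β², so CV = 1/√k.
CV = 0.63, hence k = 1/CV² = 2.52.
Then β = k/mean = 2.52/370 = 0.00681.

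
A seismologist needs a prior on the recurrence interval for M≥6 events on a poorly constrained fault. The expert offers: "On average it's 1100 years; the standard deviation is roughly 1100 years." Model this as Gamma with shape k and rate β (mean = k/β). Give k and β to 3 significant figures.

For Gamma(k, rate β): mean = k/β, variance = k/β², so CV = 1/√k.
CV = SD/mean = 1100/1100 = 1, hence k = 1/CV² = 1.
Then β = k/mean = 1/1100 = 0.000909.

k ≈ 1, β ≈ 0.000909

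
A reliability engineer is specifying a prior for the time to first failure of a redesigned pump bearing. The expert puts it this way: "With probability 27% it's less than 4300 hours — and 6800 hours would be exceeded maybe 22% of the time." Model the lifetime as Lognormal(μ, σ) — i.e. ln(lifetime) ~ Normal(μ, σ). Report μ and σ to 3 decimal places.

μ ≈ 8.569, σ ≈ 0.331

If T ~ Lognormal(μ,σ) then ln T ~ Normal(μ,σ), so the p-quantile of ln T is μ + z_p·σ.
ln(4300) = 8.366 and ln(6800) = 8.825; z_{0.27} = -0.6128, z_{0.78} = 0.7722.
σ = (8.825 − 8.366)/(0.7722 − (-0.6128)) = 0.331.
μ = 8.366 − (-0.6128)·0.331 = 8.569.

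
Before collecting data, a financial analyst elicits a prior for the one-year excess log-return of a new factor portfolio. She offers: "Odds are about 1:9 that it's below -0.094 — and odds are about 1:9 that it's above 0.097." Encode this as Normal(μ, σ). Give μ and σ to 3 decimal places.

μ = 0.002, σ = 0.075

For Normal(μ,σ), the p-quantile is μ + z_p·σ. Here z_{0.1} = -1.282, z_{0.9} = 1.282.
So -0.094 = μ − 1.282σ and 0.097 = μ + 1.282σ.
Subtracting: σ = (0.097 − -0.094)/(1.282 − (-1.282)) = 0.075.
Then μ = -0.094 − (-1.282)·0.075 = 0.002.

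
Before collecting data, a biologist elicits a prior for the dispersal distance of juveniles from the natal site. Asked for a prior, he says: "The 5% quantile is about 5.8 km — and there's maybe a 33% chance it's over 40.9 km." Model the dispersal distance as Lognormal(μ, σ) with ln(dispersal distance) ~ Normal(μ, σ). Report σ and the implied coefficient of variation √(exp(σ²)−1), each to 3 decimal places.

If T ~ Lognormal(μ,σ) then ln T ~ Normal(μ,σ), so the p-quantile of ln T is μ + z_p·σ.
ln(5.8) = 1.758 and ln(40.9) = 3.711; z_{0.05} = -1.645, z_{0.67} = 0.4399.
σ = (3.711 − 1.758)/(0.4399 − (-1.645)) = 0.937.
μ = 1.758 − (-1.645)·0.937 = 3.299.
CV = √(exp(σ²)−1) = √(exp(0.8778)−1) = 1.186.

σ ≈ 0.937, CV ≈ 1.186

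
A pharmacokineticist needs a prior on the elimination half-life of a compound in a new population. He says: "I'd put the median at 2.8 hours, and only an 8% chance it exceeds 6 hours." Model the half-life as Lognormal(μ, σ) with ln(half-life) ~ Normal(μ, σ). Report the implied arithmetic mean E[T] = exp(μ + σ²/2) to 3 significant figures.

E[T] ≈ 3.24 hours

If T ~ Lognormal(μ,σ) then ln T ~ Normal(μ,σ), so the p-quantile of ln T is μ + z_p·σ.
ln(2.8) = 1.03 and ln(6) = 1.792; z_{0.5} = 0, z_{0.92} = 1.405.
σ = (1.792 − 1.03)/(1.405 − (0)) = 0.542.
μ = 1.03 − (0)·0.542 = 1.030.
E[T] = exp(μ + σ²/2) = exp(1.030 + 0.1471) = 3.24 hours.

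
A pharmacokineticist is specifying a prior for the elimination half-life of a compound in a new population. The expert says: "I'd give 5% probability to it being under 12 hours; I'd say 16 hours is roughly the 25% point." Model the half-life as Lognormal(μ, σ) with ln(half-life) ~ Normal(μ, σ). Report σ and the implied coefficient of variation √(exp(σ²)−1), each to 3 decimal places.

σ ≈ 0.296, CV ≈ 0.303

If T ~ Lognormal(μ,σ) then ln T ~ Normal(μ,σ), so the p-quantile of ln T is μ + z_p·σ.
ln(12) = 2.485 and ln(16) = 2.773; z_{0.05} = -1.645, z_{0.25} = -0.6745.
σ = (2.773 − 2.485)/(-0.6745 − (-1.645)) = 0.296.
μ = 2.485 − (-1.645)·0.296 = 2.973.
CV = √(exp(σ²)−1) = √(exp(0.0879)−1) = 0.303.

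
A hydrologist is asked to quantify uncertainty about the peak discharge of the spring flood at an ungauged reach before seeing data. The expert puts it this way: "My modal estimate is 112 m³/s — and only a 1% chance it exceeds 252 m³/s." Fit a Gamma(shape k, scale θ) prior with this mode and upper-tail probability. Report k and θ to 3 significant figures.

k ≈ 8.3, θ ≈ 15.3

Gamma(k,θ) with k>1 has mode (k−1)θ, so θ = 112/(k−1).
Need P(X < 252) = 0.99 with θ tied to k this way. Start at k = 2, θ = 112: P(X<252) ≈ 0.657.
Too low — raise k to concentrate. Iterating converges to k ≈ 8.3.
Then θ = 112/(8.3−1) ≈ 15.3.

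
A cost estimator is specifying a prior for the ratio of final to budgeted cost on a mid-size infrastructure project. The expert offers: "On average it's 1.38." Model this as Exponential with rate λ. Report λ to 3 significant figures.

λ ≈ 0.725

Exponential mean = 1/λ, so λ = 1/1.38 = 0.725.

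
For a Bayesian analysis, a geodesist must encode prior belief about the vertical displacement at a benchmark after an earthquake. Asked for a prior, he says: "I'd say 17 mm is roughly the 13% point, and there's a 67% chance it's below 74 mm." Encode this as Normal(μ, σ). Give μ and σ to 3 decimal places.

For Normal(μ,σ), the p-quantile is μ + z_p·σ. Here z_{0.13} = -1.126, z_{0.67} = 0.4399.
So 17 = μ − 1.126σ and 74 = μ + 0.4399σ.
Subtracting: σ = (74 − 17)/(0.4399 − (-1.126)) = 36.391.
Then μ = 17 − (-1.126)·36.391 = 57.991.

μ = 57.991, σ = 36.391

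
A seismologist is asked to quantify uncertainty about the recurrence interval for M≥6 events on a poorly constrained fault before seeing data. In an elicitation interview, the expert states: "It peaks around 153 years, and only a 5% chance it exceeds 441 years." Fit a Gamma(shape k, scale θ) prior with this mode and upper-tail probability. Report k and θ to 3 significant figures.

k ≈ 3.38, θ ≈ 64.3

Gamma(k,θ) with k>1 has mode (k−1)θ, so θ = 153/(k−1).
Need P(X < 441) = 0.95 with θ tied to k this way. Start at k = 2, θ = 153: P(X<441) ≈ 0.783.
Too low — raise k to concentrate. Iterating converges to k ≈ 3.38.
Then θ = 153/(3.38−1) ≈ 64.3.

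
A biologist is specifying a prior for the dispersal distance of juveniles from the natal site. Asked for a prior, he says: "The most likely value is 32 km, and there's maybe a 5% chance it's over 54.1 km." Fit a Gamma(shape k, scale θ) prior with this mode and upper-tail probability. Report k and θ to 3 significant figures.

Gamma(k,θ) with k>1 has mode (k−1)θ, so θ = 32/(k−1).
Need P(X < 54.1) = 0.95 with θ tied to k this way. Start at k = 2, θ = 32: P(X<54.1) ≈ 0.504.
Too low — raise k to concentrate. Iterating converges to k ≈ 11.1.
Then θ = 32/(11.1−1) ≈ 3.16.

k ≈ 11.1, θ ≈ 3.16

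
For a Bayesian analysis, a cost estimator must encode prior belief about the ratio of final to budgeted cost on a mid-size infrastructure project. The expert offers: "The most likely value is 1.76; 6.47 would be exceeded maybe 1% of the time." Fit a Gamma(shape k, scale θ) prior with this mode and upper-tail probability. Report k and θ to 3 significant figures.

Gamma(k,θ) with k>1 has mode (k−1)θ, so θ = 1.76/(k−1).
Need P(X < 6.47) = 0.99 with θ tied to k this way. Start at k = 2, θ = 1.76: P(X<6.47) ≈ 0.882.
Too low — raise k to concentrate. Iterating converges to k ≈ 3.52.
Then θ = 1.76/(3.52−1) ≈ 0.698.

k ≈ 3.52, θ ≈ 0.698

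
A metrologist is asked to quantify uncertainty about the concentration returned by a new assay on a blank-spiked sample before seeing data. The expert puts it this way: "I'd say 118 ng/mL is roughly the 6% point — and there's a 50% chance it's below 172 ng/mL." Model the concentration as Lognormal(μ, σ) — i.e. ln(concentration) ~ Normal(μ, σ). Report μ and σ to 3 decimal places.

If T ~ Lognormal(μ,σ) then ln T ~ Normal(μ,σ), so the p-quantile of ln T is μ + z_p·σ.
ln(118) = 4.771 and ln(172) = 5.147; z_{0.06} = -1.555, z_{0.5} = 0.
σ = (5.147 − 4.771)/(0 − (-1.555)) = 0.242.
μ = 4.771 − (-1.555)·0.242 = 5.147.

μ ≈ 5.147, σ ≈ 0.242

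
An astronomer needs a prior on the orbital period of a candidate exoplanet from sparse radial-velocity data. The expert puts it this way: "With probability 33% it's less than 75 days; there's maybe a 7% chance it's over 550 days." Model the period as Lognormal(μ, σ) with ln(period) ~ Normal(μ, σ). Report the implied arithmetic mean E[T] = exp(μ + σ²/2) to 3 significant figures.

If T ~ Lognormal(μ,σ) then ln T ~ Normal(μ,σ), so the p-quantile of ln T is μ + z_p·σ.
ln(75) = 4.317 and ln(550) = 6.31; z_{0.33} = -0.4399, z_{0.93} = 1.476.
σ = (6.31 − 4.317)/(1.476 − (-0.4399)) = 1.040.
μ = 4.317 − (-0.4399)·1.040 = 4.775.
E[T] = exp(μ + σ²/2) = exp(4.775 + 0.5409) = 204 days.

E[T] ≈ 204 days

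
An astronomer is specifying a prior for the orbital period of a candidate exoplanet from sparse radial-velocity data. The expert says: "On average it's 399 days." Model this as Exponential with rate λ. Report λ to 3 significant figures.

λ ≈ 0.00251

Exponential mean = 1/λ, so λ = 1/399.0 = 0.00251.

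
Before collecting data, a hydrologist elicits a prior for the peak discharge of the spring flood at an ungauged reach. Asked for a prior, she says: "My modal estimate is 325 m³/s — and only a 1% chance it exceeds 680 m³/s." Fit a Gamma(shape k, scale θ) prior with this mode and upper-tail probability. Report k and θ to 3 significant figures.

Gamma(k,θ) with k>1 has mode (k−1)θ, so θ = 325/(k−1).
Need P(X < 680) = 0.99 with θ tied to k this way. Start at k = 2, θ = 325: P(X<680) ≈ 0.618.
Too low — raise k to concentrate. Iterating converges to k ≈ 9.93.
Then θ = 325/(9.93−1) ≈ 36.4.

k ≈ 9.93, θ ≈ 36.4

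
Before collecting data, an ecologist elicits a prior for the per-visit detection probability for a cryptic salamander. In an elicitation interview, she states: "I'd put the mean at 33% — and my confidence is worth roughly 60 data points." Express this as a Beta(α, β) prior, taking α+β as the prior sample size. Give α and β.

α = 19.8, β = 40.2

Under the effective-sample-size interpretation, Beta(α, β) has prior mean α/(α+β) and prior sample size α+β.
So α+β = 60 and α/(α+β) = 0.33, giving α = 0.33·60 = 19.8 and β = 60 − 19.8 = 40.2.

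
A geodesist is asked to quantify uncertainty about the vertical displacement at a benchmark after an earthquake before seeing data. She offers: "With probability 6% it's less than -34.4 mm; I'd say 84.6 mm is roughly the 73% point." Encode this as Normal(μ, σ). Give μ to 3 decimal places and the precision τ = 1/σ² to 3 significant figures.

μ = 50.957, τ = 0.000332

For Normal(μ,σ), the p-quantile is μ + z_p·σ. Here z_{0.06} = -1.555, z_{0.73} = 0.6128.
So -34.4 = μ − 1.555σ and 84.6 = μ + 0.6128σ.
Subtracting: σ = (84.6 − -34.4)/(0.6128 − (-1.555)) = 54.900.
Then μ = -34.4 − (-1.555)·54.900 = 50.957.
Precision τ = 1/σ² = 1/54.9² = 0.000332.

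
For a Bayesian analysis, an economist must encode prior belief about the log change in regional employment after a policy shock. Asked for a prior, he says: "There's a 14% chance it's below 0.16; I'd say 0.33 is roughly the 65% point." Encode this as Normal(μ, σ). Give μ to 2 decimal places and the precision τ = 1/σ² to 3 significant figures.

For Normal(μ,σ), the p-quantile is μ + z_p·σ. Here z_{0.14} = -1.08, z_{0.65} = 0.3853.
So 0.16 = μ − 1.08σ and 0.33 = μ + 0.3853σ.
Subtracting: σ = (0.33 − 0.16)/(0.3853 − (-1.08)) = 0.12.
Then μ = 0.16 − (-1.08)·0.12 = 0.29.
Precision τ = 1/σ² = 1/0.116² = 74.3.

μ = 0.29, τ = 74.3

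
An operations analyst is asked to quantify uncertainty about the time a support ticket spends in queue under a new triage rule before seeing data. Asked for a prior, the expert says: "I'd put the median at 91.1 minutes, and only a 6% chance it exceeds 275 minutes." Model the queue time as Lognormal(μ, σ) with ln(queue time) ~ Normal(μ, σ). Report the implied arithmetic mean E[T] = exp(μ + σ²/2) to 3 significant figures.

If T ~ Lognormal(μ,σ) then ln T ~ Normal(μ,σ), so the p-quantile of ln T is μ + z_p·σ.
ln(91.1) = 4.512 and ln(275) = 5.617; z_{0.5} = 0, z_{0.94} = 1.555.
σ = (5.617 − 4.512)/(1.555 − (0)) = 0.711.
μ = 4.512 − (0)·0.711 = 4.512.
E[T] = exp(μ + σ²/2) = exp(4.512 + 0.2525) = 117 minutes.

E[T] ≈ 117 minutes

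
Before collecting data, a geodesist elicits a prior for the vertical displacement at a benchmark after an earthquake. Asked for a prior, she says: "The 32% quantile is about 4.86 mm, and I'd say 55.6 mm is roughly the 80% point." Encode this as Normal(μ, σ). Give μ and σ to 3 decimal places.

For Normal(μ,σ), the p-quantile is μ + z_p·σ. Here z_{0.32} = -0.4677, z_{0.8} = 0.8416.
So 4.86 = μ − 0.4677σ and 55.6 = μ + 0.8416σ.
Subtracting: σ = (55.6 − 4.86)/(0.8416 − (-0.4677)) = 38.753.
Then μ = 4.86 − (-0.4677)·38.753 = 22.985.

μ = 22.985, σ = 38.753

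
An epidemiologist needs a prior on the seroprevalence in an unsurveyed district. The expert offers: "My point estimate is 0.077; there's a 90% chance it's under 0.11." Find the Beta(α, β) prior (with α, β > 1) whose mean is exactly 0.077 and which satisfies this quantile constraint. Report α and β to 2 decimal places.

α ≈ 8.85, β ≈ 106.08

With mean 0.077 fixed, write α = 0.077s, β = 0.923s where s = α+β.
Need P(θ < 0.11) = 0.9 under Beta(0.077s, 0.923s). Normal approximation: (q−m)/√(m(1−m)/s) ≈ z_{0.9} = 1.28, so s ≈ 0.077·0.923·(1.28)²/(0.11−0.077)² = 107.2.
At s = 107.2: P(θ<0.11) ≈ 0.893. Adjusting to match 0.9 gives s ≈ 114.93.
So α = 0.077·114.93 ≈ 8.85, β = 0.923·114.93 ≈ 106.08.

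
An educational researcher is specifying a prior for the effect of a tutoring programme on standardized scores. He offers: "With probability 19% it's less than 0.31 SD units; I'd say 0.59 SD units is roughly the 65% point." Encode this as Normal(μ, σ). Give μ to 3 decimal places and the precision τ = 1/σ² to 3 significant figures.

The p-quantile of Normal(μ,σ) is μ + z_p·σ, with z_{0.19} = -0.8779 and z_{0.65} = 0.3853.
Eliminate σ: μ = (z₂·x₁ − z₁·x₂)/(z₂ − z₁) = (0.3853·0.31 − (-0.8779)·0.59)/1.263 = 0.505.
Then σ = (x₂ − x₁)/(z₂ − z₁) = (0.59 − 0.31)/1.263 = 0.222.
Precision τ = 1/σ² = 1/0.2217² = 20.4.

μ = 0.505, τ = 20.4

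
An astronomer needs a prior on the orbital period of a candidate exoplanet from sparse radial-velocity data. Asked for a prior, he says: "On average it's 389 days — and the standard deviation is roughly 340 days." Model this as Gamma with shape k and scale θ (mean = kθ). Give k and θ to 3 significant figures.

k ≈ 1.31, θ ≈ 297

For Gamma(k, scale θ): mean = kθ, variance = kθ², so CV = 1/√k.
CV = SD/mean = 340/389 = 0.874, hence k = 1/CV² = 1.31.
Then θ = mean/k = 389/1.31 = 297.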